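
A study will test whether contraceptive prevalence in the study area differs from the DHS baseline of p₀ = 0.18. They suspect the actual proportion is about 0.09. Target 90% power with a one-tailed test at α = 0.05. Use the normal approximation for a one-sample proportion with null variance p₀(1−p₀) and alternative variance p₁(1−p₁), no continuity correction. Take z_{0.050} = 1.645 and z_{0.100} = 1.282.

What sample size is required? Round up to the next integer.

n = 124

n = [z_α·√(p₀q₀) + z_β·√(p₁q₁)]² / (p₁ − p₀)²
  = [1.645·√(0.18·0.82) + 1.282·√(0.09·0.91)]² / (-0.09)²
  = [1.645·0.3842 + 1.282·0.2862]² / 0.0081
  = [0.9989]² / 0.0081
  = 123.18
Round up → n = 124.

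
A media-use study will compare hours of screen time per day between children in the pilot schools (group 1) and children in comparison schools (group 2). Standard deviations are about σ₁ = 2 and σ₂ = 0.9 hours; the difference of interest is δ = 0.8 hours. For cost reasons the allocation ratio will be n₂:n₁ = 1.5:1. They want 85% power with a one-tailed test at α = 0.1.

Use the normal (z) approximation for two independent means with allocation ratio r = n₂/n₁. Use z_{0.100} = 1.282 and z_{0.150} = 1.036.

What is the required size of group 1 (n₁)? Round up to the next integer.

n₁ = 39

n₁ = (z_α + z_β)² · (σ₁² + σ₂²/r) / δ²
   = (1.282 + 1.036)² · (2² + 0.9²/1.5) / 0.8²
   = 5.3731 · (4 + 0.54) / 0.64
   = 5.3731 · 4.54 / 0.64
   = 38.12
Round up → n₁ = 39; n₂ = r·n₁ = 1.5 × 39 = 59.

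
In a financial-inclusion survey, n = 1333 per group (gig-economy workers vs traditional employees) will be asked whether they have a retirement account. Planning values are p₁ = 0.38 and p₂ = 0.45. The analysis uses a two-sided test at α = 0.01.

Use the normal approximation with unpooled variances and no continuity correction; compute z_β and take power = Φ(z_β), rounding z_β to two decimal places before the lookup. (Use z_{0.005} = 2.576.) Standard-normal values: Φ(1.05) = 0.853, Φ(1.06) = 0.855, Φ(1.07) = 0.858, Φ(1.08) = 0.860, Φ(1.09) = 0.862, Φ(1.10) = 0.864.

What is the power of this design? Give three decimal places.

z_β = |p₁−p₂|·√(n/[p₁q₁+p₂q₂]) − z_{α/2}
    = 0.07 · √(1333/0.4831) − 2.576
    = 0.07 · 52.5287 − 2.576
    = 3.6770 − 2.576 = 1.1010 → 1.10
Power = Φ(1.10) = 0.864.

Power ≈ 0.864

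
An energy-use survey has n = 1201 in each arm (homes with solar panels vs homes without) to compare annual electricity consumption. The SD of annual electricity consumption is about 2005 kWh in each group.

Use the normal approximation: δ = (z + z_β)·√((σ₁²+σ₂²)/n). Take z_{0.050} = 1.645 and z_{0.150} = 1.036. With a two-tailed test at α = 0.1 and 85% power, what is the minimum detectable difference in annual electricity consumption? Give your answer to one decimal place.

Minimum detectable difference ≈ 219.4 kWh

δ = (z_{α/2} + z_β) · √((σ₁²+σ₂²)/n)
  = (1.645 + 1.036) · √(8040050/1201)
  = 2.681 · √6694.5
  = 2.681 · 81.8197
  = 219.3586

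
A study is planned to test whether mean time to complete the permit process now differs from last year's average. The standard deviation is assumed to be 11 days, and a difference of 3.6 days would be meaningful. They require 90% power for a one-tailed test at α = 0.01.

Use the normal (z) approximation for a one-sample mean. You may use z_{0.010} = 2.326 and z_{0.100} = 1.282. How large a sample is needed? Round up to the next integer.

n = 122

n = (z_α + z_β)² · σ² / δ²
  = (2.326 + 1.282)² · 11² / 3.6²
  = 13.0177 · 121 / 12.96
  = 121.54
Round up → n = 122.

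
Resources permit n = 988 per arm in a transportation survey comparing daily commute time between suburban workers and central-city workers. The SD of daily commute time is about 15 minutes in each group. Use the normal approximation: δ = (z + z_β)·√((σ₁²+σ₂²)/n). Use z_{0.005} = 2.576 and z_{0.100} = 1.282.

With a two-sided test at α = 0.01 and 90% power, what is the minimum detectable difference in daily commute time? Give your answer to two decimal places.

δ = (z_{α/2} + z_β) · √((σ₁²+σ₂²)/n)
  = (2.576 + 1.282) · √(450/988)
  = 3.858 · √0.45547
  = 3.858 · 0.6749
  = 2.6037

Minimum detectable difference ≈ 2.60 minutes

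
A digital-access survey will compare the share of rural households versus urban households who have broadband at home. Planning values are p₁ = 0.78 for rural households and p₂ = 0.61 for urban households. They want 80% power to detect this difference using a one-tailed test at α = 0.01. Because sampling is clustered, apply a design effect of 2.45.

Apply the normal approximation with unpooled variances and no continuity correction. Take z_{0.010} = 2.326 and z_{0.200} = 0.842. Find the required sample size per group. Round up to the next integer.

n = 349 per group

n = (z_α + z_β)² · [p₁(1−p₁) + p₂(1−p₂)] / (p₁ − p₂)²
  = (2.326 + 0.842)² · (0.78·0.22 + 0.61·0.39) / (0.17)²
  = (3.168)² · (0.1716 + 0.2379) / 0.0289
  = 10.0362 · 0.4095 / 0.0289
  = 142.21
Design effect: 2.45 × 142.21 = 348.41.
Round up → n = 349 per group.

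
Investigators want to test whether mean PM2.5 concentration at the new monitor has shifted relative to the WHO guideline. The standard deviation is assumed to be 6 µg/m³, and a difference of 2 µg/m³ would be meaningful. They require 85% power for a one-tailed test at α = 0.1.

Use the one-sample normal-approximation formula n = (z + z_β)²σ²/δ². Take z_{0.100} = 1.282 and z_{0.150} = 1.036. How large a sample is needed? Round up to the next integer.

n = 49

n = (z_α + z_β)² · σ² / δ²
  = (1.282 + 1.036)² · 6² / 2²
  = 5.3731 · 36 / 4
  = 48.36
Round up → n = 49.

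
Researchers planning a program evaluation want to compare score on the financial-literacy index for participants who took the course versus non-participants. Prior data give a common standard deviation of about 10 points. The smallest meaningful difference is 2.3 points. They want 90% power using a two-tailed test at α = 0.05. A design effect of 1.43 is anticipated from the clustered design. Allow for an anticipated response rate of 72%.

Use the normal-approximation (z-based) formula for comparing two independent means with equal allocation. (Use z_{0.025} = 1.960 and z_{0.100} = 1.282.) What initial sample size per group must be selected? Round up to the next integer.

n = (z_{α/2} + z_β)² · (σ₁² + σ₂²) / δ²
  = (1.960 + 1.282)² · (2·10² = 200) / 2.3²
  = 10.5106 · 200 / 5.29
  = 397.37
Design effect: 1.43 × 397.37 = 568.25.
Adjust for 72% response: 568.25 / 0.72 = 789.23.
Round up → n = 790 per group.

n = 790 per group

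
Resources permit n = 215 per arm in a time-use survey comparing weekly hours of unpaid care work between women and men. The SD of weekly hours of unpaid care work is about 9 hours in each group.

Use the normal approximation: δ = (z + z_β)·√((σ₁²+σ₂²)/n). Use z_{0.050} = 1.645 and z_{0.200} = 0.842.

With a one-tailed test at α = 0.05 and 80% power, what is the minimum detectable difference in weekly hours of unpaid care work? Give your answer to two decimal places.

Minimum detectable difference ≈ 2.16 hours

δ = (z_α + z_β) · √((σ₁²+σ₂²)/n)
  = (1.645 + 0.842) · √(162/215)
  = 2.487 · √0.75349
  = 2.487 · 0.8680
  = 2.1588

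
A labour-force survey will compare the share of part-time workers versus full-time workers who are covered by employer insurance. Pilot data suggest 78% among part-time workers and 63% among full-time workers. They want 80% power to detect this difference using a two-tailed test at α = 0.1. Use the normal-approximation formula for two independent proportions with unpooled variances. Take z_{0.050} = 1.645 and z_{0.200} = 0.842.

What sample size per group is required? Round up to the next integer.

n = (z_{α/2} + z_β)² · [p₁(1−p₁) + p₂(1−p₂)] / (p₁ − p₂)²
  = (1.645 + 0.842)² · (0.78·0.22 + 0.63·0.37) / (0.15)²
  = (2.487)² · (0.1716 + 0.2331) / 0.0225
  = 6.1852 · 0.4047 / 0.0225
  = 111.25
Round up → n = 112 per group.

n = 112 per group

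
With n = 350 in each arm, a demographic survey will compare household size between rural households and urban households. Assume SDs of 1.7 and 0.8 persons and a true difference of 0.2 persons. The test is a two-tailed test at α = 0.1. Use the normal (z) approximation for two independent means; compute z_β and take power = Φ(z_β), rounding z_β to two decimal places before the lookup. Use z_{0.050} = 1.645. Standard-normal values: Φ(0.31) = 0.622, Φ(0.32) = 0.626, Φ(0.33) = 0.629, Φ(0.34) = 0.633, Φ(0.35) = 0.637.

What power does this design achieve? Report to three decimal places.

Power ≈ 0.637

z_β = δ·√(n/(σ₁²+σ₂²)) − z_{α/2}
    = 0.2 · √(350/3.53) − 1.645
    = 0.2 · 9.95742 − 1.645
    = 1.9915 − 1.645 = 0.3465 → 0.35
Power = Φ(0.35) = 0.637.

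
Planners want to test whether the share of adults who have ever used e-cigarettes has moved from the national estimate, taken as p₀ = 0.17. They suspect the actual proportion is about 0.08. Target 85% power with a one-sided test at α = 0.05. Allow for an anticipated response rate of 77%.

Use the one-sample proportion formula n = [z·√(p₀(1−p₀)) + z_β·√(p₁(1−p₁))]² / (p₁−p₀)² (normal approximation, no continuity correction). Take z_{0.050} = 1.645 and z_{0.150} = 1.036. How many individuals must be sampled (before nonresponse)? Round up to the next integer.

n = 130

n = [z_α·√(p₀q₀) + z_β·√(p₁q₁)]² / (p₁ − p₀)²
  = [1.645·√(0.17·0.83) + 1.036·√(0.08·0.92)]² / (-0.09)²
  = [1.645·0.3756 + 1.036·0.2713]² / 0.0081
  = [0.8990]² / 0.0081
  = 99.77
Adjust for 77% response: 99.77 / 0.77 = 129.57.
Round up → n = 130.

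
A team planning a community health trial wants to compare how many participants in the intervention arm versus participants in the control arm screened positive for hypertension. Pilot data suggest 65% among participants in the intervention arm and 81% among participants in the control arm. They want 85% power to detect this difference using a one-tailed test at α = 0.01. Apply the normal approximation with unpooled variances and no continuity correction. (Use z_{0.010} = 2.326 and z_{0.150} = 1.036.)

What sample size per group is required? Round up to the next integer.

n = 169 per group

n = (z_α + z_β)² · [p₁(1−p₁) + p₂(1−p₂)] / (p₁ − p₂)²
  = (2.326 + 1.036)² · (0.65·0.35 + 0.81·0.19) / (-0.16)²
  = (3.362)² · (0.2275 + 0.1539) / 0.0256
  = 11.3030 · 0.3814 / 0.0256
  = 168.40
Round up → n = 169 per group.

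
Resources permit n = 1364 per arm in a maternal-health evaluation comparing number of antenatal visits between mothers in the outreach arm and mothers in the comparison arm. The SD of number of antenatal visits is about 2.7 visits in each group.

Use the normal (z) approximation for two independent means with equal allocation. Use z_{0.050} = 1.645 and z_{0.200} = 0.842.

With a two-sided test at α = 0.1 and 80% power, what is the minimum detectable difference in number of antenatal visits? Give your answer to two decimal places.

Minimum detectable difference ≈ 0.26 visits

δ = (z_{α/2} + z_β) · √((σ₁²+σ₂²)/n)
  = (1.645 + 0.842) · √(14.58/1364)
  = 2.487 · √0.01069
  = 2.487 · 0.1034
  = 0.2571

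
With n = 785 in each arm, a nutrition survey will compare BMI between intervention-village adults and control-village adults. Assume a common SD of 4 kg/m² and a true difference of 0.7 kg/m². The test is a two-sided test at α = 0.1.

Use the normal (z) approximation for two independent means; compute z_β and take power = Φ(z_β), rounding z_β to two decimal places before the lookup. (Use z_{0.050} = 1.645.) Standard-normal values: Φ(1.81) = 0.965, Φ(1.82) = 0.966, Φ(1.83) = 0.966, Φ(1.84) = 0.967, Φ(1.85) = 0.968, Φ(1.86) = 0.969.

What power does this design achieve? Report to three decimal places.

Power ≈ 0.966

z_β = δ·√(n/(σ₁²+σ₂²)) − z_{α/2}
    = 0.7 · √(785/32) − 1.645
    = 0.7 · 4.95290 − 1.645
    = 3.4670 − 1.645 = 1.8220 → 1.82
Power = Φ(1.82) = 0.966.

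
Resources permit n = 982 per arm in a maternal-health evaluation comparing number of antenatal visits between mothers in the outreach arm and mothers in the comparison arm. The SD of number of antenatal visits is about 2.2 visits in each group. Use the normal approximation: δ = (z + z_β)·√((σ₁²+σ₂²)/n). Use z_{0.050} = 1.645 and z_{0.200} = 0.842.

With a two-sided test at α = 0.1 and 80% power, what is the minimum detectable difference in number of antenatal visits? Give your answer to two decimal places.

δ = (z_{α/2} + z_β) · √((σ₁²+σ₂²)/n)
  = (1.645 + 0.842) · √(9.68/982)
  = 2.487 · √0.00986
  = 2.487 · 0.0993
  = 0.2469

Minimum detectable difference ≈ 0.25 visits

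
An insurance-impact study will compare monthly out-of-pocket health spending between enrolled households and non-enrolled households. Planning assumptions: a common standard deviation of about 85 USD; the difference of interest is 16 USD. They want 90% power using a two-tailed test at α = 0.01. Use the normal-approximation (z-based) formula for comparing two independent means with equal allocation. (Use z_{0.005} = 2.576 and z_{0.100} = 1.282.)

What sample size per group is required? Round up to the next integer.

n = 841 per group

n = (z_{α/2} + z_β)² · (σ₁² + σ₂²) / δ²
  = (2.576 + 1.282)² · (2·85² = 14450) / 16²
  = 14.8842 · 14450 / 256
  = 840.14
Round up → n = 841 per group.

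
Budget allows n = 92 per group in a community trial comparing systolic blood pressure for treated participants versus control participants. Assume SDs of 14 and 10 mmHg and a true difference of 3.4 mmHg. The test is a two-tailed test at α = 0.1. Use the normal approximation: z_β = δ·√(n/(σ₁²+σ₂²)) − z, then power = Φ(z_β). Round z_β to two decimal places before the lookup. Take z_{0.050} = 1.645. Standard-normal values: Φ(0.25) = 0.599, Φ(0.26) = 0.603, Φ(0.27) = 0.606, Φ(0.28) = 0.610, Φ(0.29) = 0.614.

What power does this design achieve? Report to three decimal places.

Power ≈ 0.599

z_β = δ·√(n/(σ₁²+σ₂²)) − z_{α/2}
    = 3.4 · √(92/296) − 1.645
    = 3.4 · 0.55750 − 1.645
    = 1.8955 − 1.645 = 0.2505 → 0.25
Power = Φ(0.25) = 0.599.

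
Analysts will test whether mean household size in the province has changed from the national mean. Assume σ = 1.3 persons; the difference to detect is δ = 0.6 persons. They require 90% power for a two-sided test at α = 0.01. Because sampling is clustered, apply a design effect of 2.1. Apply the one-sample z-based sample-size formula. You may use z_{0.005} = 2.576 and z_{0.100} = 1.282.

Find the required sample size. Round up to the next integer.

n = 147

n = (z_{α/2} + z_β)² · σ² / δ²
  = (2.576 + 1.282)² · 1.3² / 0.6²
  = 14.8842 · 1.69 / 0.36
  = 69.87
Design effect: 2.1 × 69.87 = 146.73.
Round up → n = 147.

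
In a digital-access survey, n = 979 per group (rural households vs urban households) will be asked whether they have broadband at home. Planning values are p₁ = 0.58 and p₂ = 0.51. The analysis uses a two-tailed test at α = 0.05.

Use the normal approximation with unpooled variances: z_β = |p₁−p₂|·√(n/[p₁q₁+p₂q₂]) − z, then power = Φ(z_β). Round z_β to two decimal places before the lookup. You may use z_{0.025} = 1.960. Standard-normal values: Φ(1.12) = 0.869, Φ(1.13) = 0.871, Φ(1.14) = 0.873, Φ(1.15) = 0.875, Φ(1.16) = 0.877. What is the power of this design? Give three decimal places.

z_β = |p₁−p₂|·√(n/[p₁q₁+p₂q₂]) − z_{α/2}
    = 0.07 · √(979/0.4935) − 1.960
    = 0.07 · 44.5397 − 1.960
    = 3.1178 − 1.960 = 1.1578 → 1.16
Power = Φ(1.16) = 0.877.

Power ≈ 0.877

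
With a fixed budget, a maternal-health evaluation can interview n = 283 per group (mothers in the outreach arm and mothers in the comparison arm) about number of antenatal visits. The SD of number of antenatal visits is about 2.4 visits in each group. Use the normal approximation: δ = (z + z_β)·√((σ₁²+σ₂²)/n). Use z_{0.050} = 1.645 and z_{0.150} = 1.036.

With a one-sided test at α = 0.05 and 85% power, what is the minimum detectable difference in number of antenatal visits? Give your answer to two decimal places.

δ = (z_α + z_β) · √((σ₁²+σ₂²)/n)
  = (1.645 + 1.036) · √(11.52/283)
  = 2.681 · √0.04071
  = 2.681 · 0.2018
  = 0.5409

Minimum detectable difference ≈ 0.54 visits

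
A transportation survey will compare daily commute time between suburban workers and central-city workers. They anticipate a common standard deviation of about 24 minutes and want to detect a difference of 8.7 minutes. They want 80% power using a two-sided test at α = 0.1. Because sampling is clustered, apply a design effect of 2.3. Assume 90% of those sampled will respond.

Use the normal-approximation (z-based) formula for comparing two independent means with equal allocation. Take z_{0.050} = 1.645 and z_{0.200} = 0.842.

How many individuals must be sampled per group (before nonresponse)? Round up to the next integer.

n = (z_{α/2} + z_β)² · (σ₁² + σ₂²) / δ²
  = (1.645 + 0.842)² · (2·24² = 1152) / 8.7²
  = 6.1852 · 1152 / 75.69
  = 94.14
Design effect: 2.3 × 94.14 = 216.52.
Adjust for 90% response: 216.52 / 0.90 = 240.58.
Round up → n = 241 per group.

n = 241 per group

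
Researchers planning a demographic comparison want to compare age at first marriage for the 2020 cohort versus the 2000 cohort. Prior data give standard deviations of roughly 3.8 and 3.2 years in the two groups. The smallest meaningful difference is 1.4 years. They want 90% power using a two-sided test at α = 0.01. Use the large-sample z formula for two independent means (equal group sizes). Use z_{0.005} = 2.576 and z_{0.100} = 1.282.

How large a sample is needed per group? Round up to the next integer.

n = (z_{α/2} + z_β)² · (σ₁² + σ₂²) / δ²
  = (2.576 + 1.282)² · (3.8² + 3.2² = 24.68) / 1.4²
  = 14.8842 · 24.68 / 1.96
  = 187.42
Round up → n = 188 per group.

n = 188 per group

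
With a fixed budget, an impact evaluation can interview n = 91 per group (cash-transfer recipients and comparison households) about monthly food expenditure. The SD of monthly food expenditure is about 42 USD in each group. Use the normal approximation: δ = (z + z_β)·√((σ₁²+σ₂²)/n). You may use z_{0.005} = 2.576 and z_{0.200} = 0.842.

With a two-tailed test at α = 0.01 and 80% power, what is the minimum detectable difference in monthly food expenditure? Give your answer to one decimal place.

δ = (z_{α/2} + z_β) · √((σ₁²+σ₂²)/n)
  = (2.576 + 0.842) · √(3528/91)
  = 3.418 · √38.7692
  = 3.418 · 6.2265
  = 21.2822

Minimum detectable difference ≈ 21.3 USD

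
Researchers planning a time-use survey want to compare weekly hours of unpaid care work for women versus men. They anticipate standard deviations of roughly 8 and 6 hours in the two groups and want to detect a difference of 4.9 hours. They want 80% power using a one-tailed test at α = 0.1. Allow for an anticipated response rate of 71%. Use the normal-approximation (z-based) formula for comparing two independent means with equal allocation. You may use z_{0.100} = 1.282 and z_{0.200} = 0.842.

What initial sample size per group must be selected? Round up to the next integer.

n = 27 per group

n = (z_α + z_β)² · (σ₁² + σ₂²) / δ²
  = (1.282 + 0.842)² · (8² + 6² = 100) / 4.9²
  = 4.5114 · 100 / 24.01
  = 18.79
Adjust for 71% response: 18.79 / 0.71 = 26.46.
Round up → n = 27 per group.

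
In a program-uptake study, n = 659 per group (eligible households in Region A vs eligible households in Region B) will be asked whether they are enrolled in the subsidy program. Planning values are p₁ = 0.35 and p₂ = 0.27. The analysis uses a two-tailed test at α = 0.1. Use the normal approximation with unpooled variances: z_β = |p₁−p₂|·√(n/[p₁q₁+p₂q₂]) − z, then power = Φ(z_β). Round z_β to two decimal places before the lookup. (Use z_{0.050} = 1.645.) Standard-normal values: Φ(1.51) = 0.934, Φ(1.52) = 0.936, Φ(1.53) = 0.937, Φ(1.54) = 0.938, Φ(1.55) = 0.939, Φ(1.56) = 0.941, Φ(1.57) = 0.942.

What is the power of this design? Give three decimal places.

Power ≈ 0.934

z_β = |p₁−p₂|·√(n/[p₁q₁+p₂q₂]) − z_{α/2}
    = 0.08 · √(659/0.4246) − 1.645
    = 0.08 · 39.3961 − 1.645
    = 3.1517 − 1.645 = 1.5067 → 1.51
Power = Φ(1.51) = 0.934.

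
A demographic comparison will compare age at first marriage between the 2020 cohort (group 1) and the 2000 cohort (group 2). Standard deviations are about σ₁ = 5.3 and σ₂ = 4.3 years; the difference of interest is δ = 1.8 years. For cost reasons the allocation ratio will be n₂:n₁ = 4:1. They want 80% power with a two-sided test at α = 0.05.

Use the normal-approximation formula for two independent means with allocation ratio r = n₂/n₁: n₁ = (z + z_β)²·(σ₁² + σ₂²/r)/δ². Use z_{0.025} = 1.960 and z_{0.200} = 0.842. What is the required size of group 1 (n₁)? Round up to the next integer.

n₁ = 80

n₁ = (z_{α/2} + z_β)² · (σ₁² + σ₂²/r) / δ²
   = (1.960 + 0.842)² · (5.3² + 4.3²/4) / 1.8²
   = 7.8512 · (28.09 + 4.6225) / 3.24
   = 7.8512 · 32.7125 / 3.24
   = 79.27
Round up → n₁ = 80; n₂ = r·n₁ = 4 × 80 = 320.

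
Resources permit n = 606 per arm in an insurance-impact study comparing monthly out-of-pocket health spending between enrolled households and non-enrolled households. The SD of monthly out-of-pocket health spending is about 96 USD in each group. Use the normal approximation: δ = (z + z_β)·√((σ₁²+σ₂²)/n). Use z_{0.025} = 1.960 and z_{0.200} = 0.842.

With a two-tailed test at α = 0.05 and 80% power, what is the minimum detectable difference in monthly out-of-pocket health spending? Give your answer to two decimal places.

Minimum detectable difference ≈ 15.45 USD

δ = (z_{α/2} + z_β) · √((σ₁²+σ₂²)/n)
  = (1.960 + 0.842) · √(18432/606)
  = 2.802 · √30.4158
  = 2.802 · 5.5151
  = 15.4532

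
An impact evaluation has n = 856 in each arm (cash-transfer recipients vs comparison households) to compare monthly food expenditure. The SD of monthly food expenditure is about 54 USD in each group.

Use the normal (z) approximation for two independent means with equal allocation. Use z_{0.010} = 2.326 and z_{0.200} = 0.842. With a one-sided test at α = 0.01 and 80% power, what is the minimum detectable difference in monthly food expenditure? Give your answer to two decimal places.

Minimum detectable difference ≈ 8.27 USD

δ = (z_α + z_β) · √((σ₁²+σ₂²)/n)
  = (2.326 + 0.842) · √(5832/856)
  = 3.168 · √6.8131
  = 3.168 · 2.6102
  = 8.2691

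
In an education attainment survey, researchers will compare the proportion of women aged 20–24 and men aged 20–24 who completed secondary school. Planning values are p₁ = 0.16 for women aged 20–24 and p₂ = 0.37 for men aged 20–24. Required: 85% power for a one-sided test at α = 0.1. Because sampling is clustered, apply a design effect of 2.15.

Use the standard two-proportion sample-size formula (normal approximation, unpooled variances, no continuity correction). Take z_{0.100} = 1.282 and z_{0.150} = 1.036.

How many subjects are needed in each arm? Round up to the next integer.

n = 97 per group

n = (z_α + z_β)² · [p₁(1−p₁) + p₂(1−p₂)] / (p₁ − p₂)²
  = (1.282 + 1.036)² · (0.16·0.84 + 0.37·0.63) / (-0.21)²
  = (2.318)² · (0.1344 + 0.2331) / 0.0441
  = 5.3731 · 0.3675 / 0.0441
  = 44.78
Design effect: 2.15 × 44.78 = 96.27.
Round up → n = 97 per group.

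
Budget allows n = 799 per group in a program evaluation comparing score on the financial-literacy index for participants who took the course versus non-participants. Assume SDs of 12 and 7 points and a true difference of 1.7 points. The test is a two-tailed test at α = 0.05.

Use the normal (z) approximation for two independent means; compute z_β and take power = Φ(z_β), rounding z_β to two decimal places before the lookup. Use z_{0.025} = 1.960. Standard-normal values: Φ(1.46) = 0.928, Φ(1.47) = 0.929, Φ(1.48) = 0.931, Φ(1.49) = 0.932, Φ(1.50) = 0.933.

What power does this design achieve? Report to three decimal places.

Power ≈ 0.933

z_β = δ·√(n/(σ₁²+σ₂²)) − z_{α/2}
    = 1.7 · √(799/193) − 1.960
    = 1.7 · 2.03467 − 1.960
    = 3.4589 − 1.960 = 1.4989 → 1.50
Power = Φ(1.50) = 0.933.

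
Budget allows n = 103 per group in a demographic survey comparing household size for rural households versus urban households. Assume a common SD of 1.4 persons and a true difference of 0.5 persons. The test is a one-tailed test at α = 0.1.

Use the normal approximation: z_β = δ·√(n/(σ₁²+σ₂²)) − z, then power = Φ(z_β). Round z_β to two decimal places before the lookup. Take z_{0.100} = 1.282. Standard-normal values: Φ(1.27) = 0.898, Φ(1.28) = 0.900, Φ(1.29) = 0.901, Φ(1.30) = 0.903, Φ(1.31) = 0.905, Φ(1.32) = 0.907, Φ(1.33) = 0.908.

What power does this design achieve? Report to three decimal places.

Power ≈ 0.900

z_β = δ·√(n/(σ₁²+σ₂²)) − z_α
    = 0.5 · √(103/3.92) − 1.282
    = 0.5 · 5.12596 − 1.282
    = 2.5630 − 1.282 = 1.2810 → 1.28
Power = Φ(1.28) = 0.900.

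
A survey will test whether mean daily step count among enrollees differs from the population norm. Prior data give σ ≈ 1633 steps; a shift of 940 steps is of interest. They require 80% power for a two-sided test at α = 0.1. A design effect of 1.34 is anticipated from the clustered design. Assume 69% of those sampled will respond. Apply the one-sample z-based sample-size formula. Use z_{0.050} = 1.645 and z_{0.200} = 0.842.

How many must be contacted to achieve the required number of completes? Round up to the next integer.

n = 37

n = (z_{α/2} + z_β)² · σ² / δ²
  = (1.645 + 0.842)² · 1633² / 940²
  = 6.1852 · 2666689 / 883600
  = 18.67
Design effect: 1.34 × 18.67 = 25.01.
Adjust for 69% response: 25.01 / 0.69 = 36.25.
Round up → n = 37.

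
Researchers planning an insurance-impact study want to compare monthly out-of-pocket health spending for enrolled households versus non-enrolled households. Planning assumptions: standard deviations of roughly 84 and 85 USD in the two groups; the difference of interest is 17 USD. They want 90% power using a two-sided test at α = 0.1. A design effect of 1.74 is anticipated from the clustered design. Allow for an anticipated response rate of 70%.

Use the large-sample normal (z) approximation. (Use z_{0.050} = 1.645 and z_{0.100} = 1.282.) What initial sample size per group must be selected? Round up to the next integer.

n = 1053 per group

n = (z_{α/2} + z_β)² · (σ₁² + σ₂²) / δ²
  = (1.645 + 1.282)² · (84² + 85² = 14281) / 17²
  = 8.5673 · 14281 / 289
  = 423.36
Design effect: 1.74 × 423.36 = 736.64.
Adjust for 70% response: 736.64 / 0.70 = 1052.34.
Round up → n = 1053 per group.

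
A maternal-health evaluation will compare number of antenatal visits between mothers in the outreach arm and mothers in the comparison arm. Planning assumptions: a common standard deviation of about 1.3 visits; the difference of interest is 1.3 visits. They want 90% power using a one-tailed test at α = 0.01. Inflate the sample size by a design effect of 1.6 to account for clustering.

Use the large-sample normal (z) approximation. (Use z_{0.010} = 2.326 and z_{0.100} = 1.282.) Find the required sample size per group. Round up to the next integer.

n = (z_α + z_β)² · (σ₁² + σ₂²) / δ²
  = (2.326 + 1.282)² · (2·1.3² = 3.38) / 1.3²
  = 13.0177 · 3.38 / 1.69
  = 26.04
Design effect: 1.6 × 26.04 = 41.66.
Round up → n = 42 per group.

n = 42 per group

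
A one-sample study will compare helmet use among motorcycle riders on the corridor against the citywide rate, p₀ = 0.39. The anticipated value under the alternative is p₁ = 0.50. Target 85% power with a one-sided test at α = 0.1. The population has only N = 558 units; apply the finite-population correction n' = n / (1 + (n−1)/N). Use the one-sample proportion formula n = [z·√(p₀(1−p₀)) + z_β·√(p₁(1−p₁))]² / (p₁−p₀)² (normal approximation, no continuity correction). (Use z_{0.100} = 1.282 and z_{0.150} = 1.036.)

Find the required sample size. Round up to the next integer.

n = [z_α·√(p₀q₀) + z_β·√(p₁q₁)]² / (p₁ − p₀)²
  = [1.282·√(0.39·0.61) + 1.036·√(0.50·0.50)]² / (0.11)²
  = [1.282·0.4877 + 1.036·0.5000]² / 0.0121
  = [1.1433]² / 0.0121
  = 108.03
Finite-population correction (N = 558): 108.03 / (1 + (108.03 − 1)/558) = 90.64.
Round up → n = 91.

n = 91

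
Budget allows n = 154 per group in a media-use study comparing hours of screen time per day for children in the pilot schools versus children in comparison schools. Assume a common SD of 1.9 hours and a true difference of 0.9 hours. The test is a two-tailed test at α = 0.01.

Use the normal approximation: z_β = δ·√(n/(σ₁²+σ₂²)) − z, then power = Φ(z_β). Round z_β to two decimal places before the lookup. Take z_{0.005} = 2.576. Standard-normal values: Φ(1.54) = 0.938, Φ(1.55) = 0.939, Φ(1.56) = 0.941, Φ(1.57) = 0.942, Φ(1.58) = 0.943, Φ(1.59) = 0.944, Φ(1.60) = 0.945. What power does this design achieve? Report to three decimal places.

z_β = δ·√(n/(σ₁²+σ₂²)) − z_{α/2}
    = 0.9 · √(154/7.22) − 2.576
    = 0.9 · 4.61840 − 2.576
    = 4.1566 − 2.576 = 1.5806 → 1.58
Power = Φ(1.58) = 0.943.

Power ≈ 0.943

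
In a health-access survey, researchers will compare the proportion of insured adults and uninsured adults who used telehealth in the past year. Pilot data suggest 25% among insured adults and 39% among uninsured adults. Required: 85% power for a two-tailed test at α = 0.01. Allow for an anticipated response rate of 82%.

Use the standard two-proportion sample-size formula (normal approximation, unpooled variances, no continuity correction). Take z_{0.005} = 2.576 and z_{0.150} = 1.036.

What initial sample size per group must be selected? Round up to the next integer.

n = (z_{α/2} + z_β)² · [p₁(1−p₁) + p₂(1−p₂)] / (p₁ − p₂)²
  = (2.576 + 1.036)² · (0.25·0.75 + 0.39·0.61) / (-0.14)²
  = (3.612)² · (0.1875 + 0.2379) / 0.0196
  = 13.0465 · 0.4254 / 0.0196
  = 283.16
Adjust for 82% response: 283.16 / 0.82 = 345.32.
Round up → n = 346 per group.

n = 346 per group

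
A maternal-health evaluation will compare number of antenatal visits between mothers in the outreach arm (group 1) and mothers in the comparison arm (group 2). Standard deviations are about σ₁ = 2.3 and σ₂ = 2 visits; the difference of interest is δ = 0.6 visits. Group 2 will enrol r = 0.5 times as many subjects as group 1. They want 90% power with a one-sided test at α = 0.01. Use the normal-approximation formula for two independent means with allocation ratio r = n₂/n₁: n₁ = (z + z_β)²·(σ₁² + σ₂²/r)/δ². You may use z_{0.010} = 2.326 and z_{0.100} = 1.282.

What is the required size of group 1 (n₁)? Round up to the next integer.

n₁ = 481

n₁ = (z_α + z_β)² · (σ₁² + σ₂²/r) / δ²
   = (2.326 + 1.282)² · (2.3² + 2²/0.5) / 0.6²
   = 13.0177 · (5.29 + 8) / 0.36
   = 13.0177 · 13.29 / 0.36
   = 480.57
Round up → n₁ = 481; n₂ = r·n₁ = 0.5 × 481 = 241.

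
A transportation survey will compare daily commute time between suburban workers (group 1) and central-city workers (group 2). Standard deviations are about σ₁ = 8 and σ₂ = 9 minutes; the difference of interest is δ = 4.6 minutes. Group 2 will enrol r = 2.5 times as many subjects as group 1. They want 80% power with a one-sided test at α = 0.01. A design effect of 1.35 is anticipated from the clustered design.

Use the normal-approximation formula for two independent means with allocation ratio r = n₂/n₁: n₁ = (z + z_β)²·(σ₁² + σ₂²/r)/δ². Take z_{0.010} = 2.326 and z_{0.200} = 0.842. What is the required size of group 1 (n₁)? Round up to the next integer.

n₁ = 62

n₁ = (z_α + z_β)² · (σ₁² + σ₂²/r) / δ²
   = (2.326 + 0.842)² · (8² + 9²/2.5) / 4.6²
   = 10.0362 · (64 + 32.4) / 21.16
   = 10.0362 · 96.4 / 21.16
   = 45.72
Design effect: 1.35 × 45.72 = 61.73.
Round up → n₁ = 62; n₂ = r·n₁ = 2.5 × 62 = 155.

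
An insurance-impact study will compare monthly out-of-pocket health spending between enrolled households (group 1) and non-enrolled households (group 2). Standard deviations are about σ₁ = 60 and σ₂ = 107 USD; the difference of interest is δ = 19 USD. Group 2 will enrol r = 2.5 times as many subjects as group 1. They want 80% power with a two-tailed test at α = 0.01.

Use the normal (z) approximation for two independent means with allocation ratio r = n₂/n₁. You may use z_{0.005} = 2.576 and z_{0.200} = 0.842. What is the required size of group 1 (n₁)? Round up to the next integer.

n₁ = (z_{α/2} + z_β)² · (σ₁² + σ₂²/r) / δ²
   = (2.576 + 0.842)² · (60² + 107²/2.5) / 19²
   = 11.6827 · (3600 + 4579.6) / 361
   = 11.6827 · 8179.6 / 361
   = 264.71
Round up → n₁ = 265; n₂ = r·n₁ = 2.5 × 265 = 663.

n₁ = 265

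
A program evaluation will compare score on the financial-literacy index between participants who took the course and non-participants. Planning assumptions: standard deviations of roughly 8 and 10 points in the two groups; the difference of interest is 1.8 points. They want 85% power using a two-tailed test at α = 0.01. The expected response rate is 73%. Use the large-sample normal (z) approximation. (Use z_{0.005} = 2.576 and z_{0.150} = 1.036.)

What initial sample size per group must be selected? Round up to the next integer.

n = (z_{α/2} + z_β)² · (σ₁² + σ₂²) / δ²
  = (2.576 + 1.036)² · (8² + 10² = 164) / 1.8²
  = 13.0465 · 164 / 3.24
  = 660.38
Adjust for 73% response: 660.38 / 0.73 = 904.63.
Round up → n = 905 per group.

n = 905 per group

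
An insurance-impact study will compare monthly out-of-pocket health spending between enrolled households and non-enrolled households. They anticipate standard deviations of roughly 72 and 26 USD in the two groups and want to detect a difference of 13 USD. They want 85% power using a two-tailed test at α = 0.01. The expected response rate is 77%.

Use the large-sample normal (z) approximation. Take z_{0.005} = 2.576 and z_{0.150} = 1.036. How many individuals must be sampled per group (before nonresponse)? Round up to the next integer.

n = 588 per group

n = (z_{α/2} + z_β)² · (σ₁² + σ₂²) / δ²
  = (2.576 + 1.036)² · (72² + 26² = 5860) / 13²
  = 13.0465 · 5860 / 169
  = 452.38
Adjust for 77% response: 452.38 / 0.77 = 587.51.
Round up → n = 588 per group.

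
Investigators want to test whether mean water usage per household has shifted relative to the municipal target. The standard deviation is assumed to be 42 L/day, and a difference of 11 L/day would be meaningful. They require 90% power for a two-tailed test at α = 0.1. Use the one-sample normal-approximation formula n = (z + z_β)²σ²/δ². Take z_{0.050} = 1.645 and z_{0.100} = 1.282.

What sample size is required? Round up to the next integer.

n = (z_{α/2} + z_β)² · σ² / δ²
  = (1.645 + 1.282)² · 42² / 11²
  = 8.5673 · 1764 / 121
  = 124.90
Round up → n = 125.

n = 125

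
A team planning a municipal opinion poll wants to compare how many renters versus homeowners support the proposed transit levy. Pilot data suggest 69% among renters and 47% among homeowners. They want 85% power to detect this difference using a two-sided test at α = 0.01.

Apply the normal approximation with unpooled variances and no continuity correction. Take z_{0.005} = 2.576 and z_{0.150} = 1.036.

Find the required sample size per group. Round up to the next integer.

n = 125 per group

n = (z_{α/2} + z_β)² · [p₁(1−p₁) + p₂(1−p₂)] / (p₁ − p₂)²
  = (2.576 + 1.036)² · (0.69·0.31 + 0.47·0.53) / (0.22)²
  = (3.612)² · (0.2139 + 0.2491) / 0.0484
  = 13.0465 · 0.4630 / 0.0484
  = 124.80
Round up → n = 125 per group.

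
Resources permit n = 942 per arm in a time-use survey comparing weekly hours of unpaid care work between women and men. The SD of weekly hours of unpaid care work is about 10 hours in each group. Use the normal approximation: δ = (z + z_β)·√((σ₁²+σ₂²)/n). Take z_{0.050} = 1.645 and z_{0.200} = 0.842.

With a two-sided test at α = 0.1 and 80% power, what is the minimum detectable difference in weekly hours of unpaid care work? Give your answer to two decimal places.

Minimum detectable difference ≈ 1.15 hours

δ = (z_{α/2} + z_β) · √((σ₁²+σ₂²)/n)
  = (1.645 + 0.842) · √(200/942)
  = 2.487 · √0.21231
  = 2.487 · 0.4608
  = 1.1459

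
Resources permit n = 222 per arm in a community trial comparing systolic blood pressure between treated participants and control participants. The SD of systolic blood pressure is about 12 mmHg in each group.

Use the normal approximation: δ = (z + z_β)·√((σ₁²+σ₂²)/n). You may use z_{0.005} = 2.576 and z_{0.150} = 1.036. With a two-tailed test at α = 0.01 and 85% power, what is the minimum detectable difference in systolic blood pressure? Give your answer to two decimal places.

Minimum detectable difference ≈ 4.11 mmHg

δ = (z_{α/2} + z_β) · √((σ₁²+σ₂²)/n)
  = (2.576 + 1.036) · √(288/222)
  = 3.612 · √1.2973
  = 3.612 · 1.1390
  = 4.1140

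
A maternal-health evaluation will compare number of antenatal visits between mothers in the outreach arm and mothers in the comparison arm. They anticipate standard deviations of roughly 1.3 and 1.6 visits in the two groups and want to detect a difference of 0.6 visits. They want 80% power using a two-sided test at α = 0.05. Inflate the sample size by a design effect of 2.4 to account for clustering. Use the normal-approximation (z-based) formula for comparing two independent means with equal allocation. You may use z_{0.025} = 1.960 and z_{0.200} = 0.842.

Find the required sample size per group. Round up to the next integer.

n = 223 per group

n = (z_{α/2} + z_β)² · (σ₁² + σ₂²) / δ²
  = (1.960 + 0.842)² · (1.3² + 1.6² = 4.25) / 0.6²
  = 7.8512 · 4.25 / 0.36
  = 92.69
Design effect: 2.4 × 92.69 = 222.45.
Round up → n = 223 per group.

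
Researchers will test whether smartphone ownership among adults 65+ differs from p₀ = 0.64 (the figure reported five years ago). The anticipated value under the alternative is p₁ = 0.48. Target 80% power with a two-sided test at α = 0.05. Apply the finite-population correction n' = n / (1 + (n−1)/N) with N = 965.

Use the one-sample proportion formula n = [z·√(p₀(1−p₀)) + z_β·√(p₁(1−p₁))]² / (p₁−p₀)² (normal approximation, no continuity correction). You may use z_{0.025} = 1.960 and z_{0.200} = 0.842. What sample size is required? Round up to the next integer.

n = 68

n = [z_{α/2}·√(p₀q₀) + z_β·√(p₁q₁)]² / (p₁ − p₀)²
  = [1.960·√(0.64·0.36) + 0.842·√(0.48·0.52)]² / (-0.16)²
  = [1.960·0.4800 + 0.842·0.4996]² / 0.0256
  = [1.3615]² / 0.0256
  = 72.41
Finite-population correction (N = 965): 72.41 / (1 + (72.41 − 1)/965) = 67.42.
Round up → n = 68.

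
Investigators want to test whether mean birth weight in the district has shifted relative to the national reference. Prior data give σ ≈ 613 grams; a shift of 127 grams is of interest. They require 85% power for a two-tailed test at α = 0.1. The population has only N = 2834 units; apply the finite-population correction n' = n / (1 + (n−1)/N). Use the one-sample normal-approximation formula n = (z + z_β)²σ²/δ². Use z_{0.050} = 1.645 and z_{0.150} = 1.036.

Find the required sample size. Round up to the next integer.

n = 159

n = (z_{α/2} + z_β)² · σ² / δ²
  = (1.645 + 1.036)² · 613² / 127²
  = 7.1878 · 375769 / 16129
  = 167.46
Finite-population correction (N = 2834): 167.46 / (1 + (167.46 − 1)/2834) = 158.17.
Round up → n = 159.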